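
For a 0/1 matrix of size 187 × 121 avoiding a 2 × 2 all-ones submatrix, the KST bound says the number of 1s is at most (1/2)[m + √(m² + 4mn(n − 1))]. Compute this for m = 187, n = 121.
z(187, 121; 2, 2) ≤ (1/2)[187 + √(187² + 4·187·121·120)] = (1/2)[187 + √10895929] = 1743.9491

Kővári–Sós–Turán: let r_1, ..., r_187 be the row sums and z = Σ r_i the total number of 1s. Each pair of columns can share at most one row with both entries 1 (else a 2×2 all-ones block appears), so Σ_i C(r_i, 2) ≤ C(121, 2) = 7260. By convexity Σ_i C(r_i, 2) ≥ 187·C(z/187, 2) = z(z − 187)/(2·187), giving z² − 187z − 187·121·120 ≤ 0 and hence z ≤ (1/2)[187 + √(34969 + 4·2715240)] = (1/2)[187 + √10895929] ≈ (1/2)(187 + 3300.8982) = 1743.9491.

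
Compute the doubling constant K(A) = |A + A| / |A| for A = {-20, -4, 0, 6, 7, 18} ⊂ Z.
K = |A + A| / |A| = 20/6 = 10/3

Enumerate A + A = {a + b : a, b ∈ A}. With |A| = 6, there are |A|^2 = 36 ordered sum pairs; collecting distinct values, A + A = {-40, -24, -20, -14, -13, -8, -4, -2, 0, 2, 3, 6, 7, 12, 13, 14, 18, 24, 25, 36}, so |A + A| = 20. Thus K = 20/6 = 10/3. For comparison, the minimum possible |A + A| over all 6-element sets is 2·6 − 1 = 11 (so min K = 11/6), attained only by arithmetic progressions.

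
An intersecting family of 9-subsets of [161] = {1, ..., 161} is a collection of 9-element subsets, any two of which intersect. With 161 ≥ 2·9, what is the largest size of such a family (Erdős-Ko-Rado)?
max |F| = C(160, 8) = 8917061687820

Erdős-Ko-Rado (1961): when n ≥ 2k, max |F| = C(n−1, k−1). The bound is attained by the star {A : i ∈ A} for any fixed i ∈ [n]. Here C(161−1, 9−1) = C(160, 8) = 8917061687820.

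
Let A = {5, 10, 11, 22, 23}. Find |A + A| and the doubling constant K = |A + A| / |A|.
K = |A + A| / |A| = 14/5

Enumerate A + A = {a + b : a, b ∈ A}. With |A| = 5, there are |A|^2 = 25 ordered sum pairs; collecting distinct values, A + A = {10, 15, 16, 20, 21, 22, 27, 28, 32, 33, 34, 44, 45, 46}, so |A + A| = 14. Thus K = 14/5. For comparison, the minimum possible |A + A| over all 5-element sets is 2·5 − 1 = 9 (so min K = 9/5), attained only by arithmetic progressions.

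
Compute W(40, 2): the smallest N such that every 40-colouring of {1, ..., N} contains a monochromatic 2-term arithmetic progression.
W(40, 2) = 40 + 1 = 41

A 2-term AP is any pair of integers, so a monochromatic 2-AP exists iff some colour is used at least twice. With 40 colours, the colouring i ↦ i on {1, ..., 40} uses each colour once, avoiding any monochromatic pair, so W(40, 2) > 40. For {1, ..., 41}, pigeonhole forces two integers of the same colour, which form a monochromatic 2-AP. Hence W(40, 2) = 41.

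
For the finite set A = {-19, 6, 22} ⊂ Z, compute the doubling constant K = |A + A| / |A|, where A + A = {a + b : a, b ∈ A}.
K = |A + A| / |A| = 6/3 = 2

Enumerate A + A = {a + b : a, b ∈ A}. With |A| = 3, there are |A|^2 = 9 ordered sum pairs; collecting distinct values, A + A = {-38, -13, 3, 12, 28, 44}, so |A + A| = 6. Thus K = 6/3 = 2. For comparison, the minimum possible |A + A| over all 3-element sets is 2·3 − 1 = 5 (so min K = 5/3), attained only by arithmetic progressions.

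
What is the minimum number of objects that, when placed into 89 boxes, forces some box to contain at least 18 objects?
n = (18 − 1)·89 + 1 = 1514

By the generalised pigeonhole principle, to guarantee some box contains ≥ r objects we need more than (r − 1) · k objects total. Threshold: n = (r − 1) · k + 1. With r = 18 and k = 89: n = 17 · 89 + 1 = 1513 + 1 = 1514. For n = 1513 = 17 · 89, we can put exactly 17 objects in every box, avoiding 18 in any single one — so 1514 is tight.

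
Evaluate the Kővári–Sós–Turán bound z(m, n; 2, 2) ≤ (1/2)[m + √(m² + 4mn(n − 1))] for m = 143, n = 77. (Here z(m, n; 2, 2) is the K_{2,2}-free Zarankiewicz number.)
z(143, 77; 2, 2) ≤ (1/2)[143 + √(143² + 4·143·77·76)] = (1/2)[143 + √3367793] = 989.0774

Kővári–Sós–Turán: let r_1, ..., r_143 be the row sums and z = Σ r_i the total number of 1s. Each pair of columns can share at most one row with both entries 1 (else a 2×2 all-ones block appears), so Σ_i C(r_i, 2) ≤ C(77, 2) = 2926. By convexity Σ_i C(r_i, 2) ≥ 143·C(z/143, 2) = z(z − 143)/(2·143), giving z² − 143z − 143·77·76 ≤ 0 and hence z ≤ (1/2)[143 + √(20449 + 4·836836)] = (1/2)[143 + √3367793] ≈ (1/2)(143 + 1835.1548) = 989.0774.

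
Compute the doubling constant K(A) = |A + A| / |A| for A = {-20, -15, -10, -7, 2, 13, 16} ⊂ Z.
K = |A + A| / |A| = 26/7

Enumerate A + A = {a + b : a, b ∈ A}. With |A| = 7, there are |A|^2 = 49 ordered sum pairs; collecting distinct values, A + A = {-40, -35, -30, -27, -25, -22, -20, -18, -17, -14, -13, -8, -7, -5, -4, -2, 1, 3, 4, 6, 9, 15, 18, 26, 29, 32}, so |A + A| = 26. Thus K = 26/7. For comparison, the minimum possible |A + A| over all 7-element sets is 2·7 − 1 = 13 (so min K = 13/7), attained only by arithmetic progressions.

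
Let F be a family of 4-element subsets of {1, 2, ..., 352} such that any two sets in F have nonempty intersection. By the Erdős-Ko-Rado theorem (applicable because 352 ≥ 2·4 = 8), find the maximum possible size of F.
max |F| = C(351, 3) = 7145775

The Erdős-Ko-Rado theorem states: for n ≥ 2k, an intersecting family of k-subsets of an n-element set has size at most C(n − 1, k − 1), with equality for 'star' families {A ⊆ [n] : |A| = k, i ∈ A} (fix an element i). For n = 352, k = 4: C(351, 3) = 7145775.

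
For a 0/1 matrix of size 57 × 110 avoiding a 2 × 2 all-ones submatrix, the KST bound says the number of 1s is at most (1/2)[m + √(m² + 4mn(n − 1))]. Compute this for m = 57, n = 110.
z(57, 110; 2, 2) ≤ (1/2)[57 + √(57² + 4·57·110·109)] = (1/2)[57 + √2736969] = 855.6894

Kővári–Sós–Turán: let r_1, ..., r_57 be the row sums and z = Σ r_i the total number of 1s. Each pair of columns can share at most one row with both entries 1 (else a 2×2 all-ones block appears), so Σ_i C(r_i, 2) ≤ C(110, 2) = 5995. By convexity Σ_i C(r_i, 2) ≥ 57·C(z/57, 2) = z(z − 57)/(2·57), giving z² − 57z − 57·110·109 ≤ 0 and hence z ≤ (1/2)[57 + √(3249 + 4·683430)] = (1/2)[57 + √2736969] ≈ (1/2)(57 + 1654.3787) = 855.6894.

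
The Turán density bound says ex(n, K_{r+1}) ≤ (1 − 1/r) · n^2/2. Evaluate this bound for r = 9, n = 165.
Turán density bound = (8/9) · 165^2/2 = 12100

Turán's theorem: ex(n, K_{r+1}) is achieved by the complete r-partite Turán graph T(n, r) with parts as balanced as possible, and is at most (1 − 1/r) · n^2/2. For r = 9, n = 165: the density bound is (8/9) · 27225/2 = 12100. The integer-valued extremum is e(T(165, 9)) = 12099, which is strictly less than the density bound 12100 since 9 ∤ 165 (the parts of T(165, 9) cannot all be equal).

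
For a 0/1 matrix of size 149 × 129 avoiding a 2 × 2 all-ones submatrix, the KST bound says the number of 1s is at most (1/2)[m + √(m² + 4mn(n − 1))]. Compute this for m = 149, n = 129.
z(149, 129; 2, 2) ≤ (1/2)[149 + √(149² + 4·149·129·128)] = (1/2)[149 + √9863353] = 1644.7988

Kővári–Sós–Turán: let r_1, ..., r_149 be the row sums and z = Σ r_i the total number of 1s. Each pair of columns can share at most one row with both entries 1 (else a 2×2 all-ones block appears), so Σ_i C(r_i, 2) ≤ C(129, 2) = 8256. By convexity Σ_i C(r_i, 2) ≥ 149·C(z/149, 2) = z(z − 149)/(2·149), giving z² − 149z − 149·129·128 ≤ 0 and hence z ≤ (1/2)[149 + √(22201 + 4·2460288)] = (1/2)[149 + √9863353] ≈ (1/2)(149 + 3140.5976) = 1644.7988.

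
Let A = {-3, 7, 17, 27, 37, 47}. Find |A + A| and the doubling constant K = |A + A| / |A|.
K = |A + A| / |A| = 11/6

Enumerate A + A = {a + b : a, b ∈ A}. With |A| = 6, there are |A|^2 = 36 ordered sum pairs; collecting distinct values, A + A = {-6, 4, 14, 24, 34, 44, 54, 64, 74, 84, 94}, so |A + A| = 11. Thus K = 11/6. Here |A + A| = 2|A| − 1 = 11, the minimum possible — so K = 11/6 is minimal, which holds iff A is an arithmetic progression.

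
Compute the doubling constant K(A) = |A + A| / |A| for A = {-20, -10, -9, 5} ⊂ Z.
K = |A + A| / |A| = 10/4 = 5/2

Enumerate A + A = {a + b : a, b ∈ A}. With |A| = 4, there are |A|^2 = 16 ordered sum pairs; collecting distinct values, A + A = {-40, -30, -29, -20, -19, -18, -15, -5, -4, 10}, so |A + A| = 10. Thus K = 10/4 = 5/2. For comparison, the minimum possible |A + A| over all 4-element sets is 2·4 − 1 = 7 (so min K = 7/4), attained only by arithmetic progressions.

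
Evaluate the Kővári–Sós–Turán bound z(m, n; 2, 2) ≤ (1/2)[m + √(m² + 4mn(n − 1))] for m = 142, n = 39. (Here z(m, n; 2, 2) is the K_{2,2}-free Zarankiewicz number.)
z(142, 39; 2, 2) ≤ (1/2)[142 + √(142² + 4·142·39·38)] = (1/2)[142 + √861940] = 535.2036

Kővári–Sós–Turán: let r_1, ..., r_142 be the row sums and z = Σ r_i the total number of 1s. Each pair of columns can share at most one row with both entries 1 (else a 2×2 all-ones block appears), so Σ_i C(r_i, 2) ≤ C(39, 2) = 741. By convexity Σ_i C(r_i, 2) ≥ 142·C(z/142, 2) = z(z − 142)/(2·142), giving z² − 142z − 142·39·38 ≤ 0 and hence z ≤ (1/2)[142 + √(20164 + 4·210444)] = (1/2)[142 + √861940] ≈ (1/2)(142 + 928.4072) = 535.2036.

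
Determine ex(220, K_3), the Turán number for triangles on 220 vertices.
ex(220, K_3) = ⌊220^2/4⌋ = 12100

Mantel (1907): a triangle-free graph on n vertices has at most ⌊n^2/4⌋ edges, with equality for the complete bipartite graph K_{⌊n/2⌋, ⌈n/2⌉}. For n = 220: ⌊220^2/4⌋ = ⌊48400/4⌋ = 12100. The extremal graph is K_{110, 110}, which has 110·110 = 12100 edges.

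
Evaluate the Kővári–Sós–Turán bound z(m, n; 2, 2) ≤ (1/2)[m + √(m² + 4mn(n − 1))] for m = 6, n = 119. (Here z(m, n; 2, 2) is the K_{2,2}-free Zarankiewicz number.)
z(6, 119; 2, 2) ≤ (1/2)[6 + √(6² + 4·6·119·118)] = (1/2)[6 + √337044] = 293.2775

Kővári–Sós–Turán: let r_1, ..., r_6 be the row sums and z = Σ r_i the total number of 1s. Each pair of columns can share at most one row with both entries 1 (else a 2×2 all-ones block appears), so Σ_i C(r_i, 2) ≤ C(119, 2) = 7021. By convexity Σ_i C(r_i, 2) ≥ 6·C(z/6, 2) = z(z − 6)/(2·6), giving z² − 6z − 6·119·118 ≤ 0 and hence z ≤ (1/2)[6 + √(36 + 4·84252)] = (1/2)[6 + √337044] ≈ (1/2)(6 + 580.5549) = 293.2775.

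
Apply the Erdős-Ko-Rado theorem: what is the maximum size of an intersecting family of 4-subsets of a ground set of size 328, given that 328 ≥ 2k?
max |F| = C(327, 3) = 5774275

Erdős-Ko-Rado (1961): when n ≥ 2k, max |F| = C(n−1, k−1). The bound is attained by the star {A : i ∈ A} for any fixed i ∈ [n]. Here C(328−1, 4−1) = C(327, 3) = 5774275.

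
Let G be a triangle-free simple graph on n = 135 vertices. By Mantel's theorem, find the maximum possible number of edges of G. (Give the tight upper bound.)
ex(135, K_3) = ⌊135^2/4⌋ = 4556

Mantel (1907): a triangle-free graph on n vertices has at most ⌊n^2/4⌋ edges, with equality for the complete bipartite graph K_{⌊n/2⌋, ⌈n/2⌉}. For n = 135: ⌊135^2/4⌋ = ⌊18225/4⌋ = 4556. The extremal graph is K_{67, 68}, which has 67·68 = 4556 edges.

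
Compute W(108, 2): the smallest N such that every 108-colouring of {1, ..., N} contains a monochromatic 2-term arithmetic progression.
W(108, 2) = 108 + 1 = 109

A 2-term AP is any pair of integers, so a monochromatic 2-AP exists iff some colour is used at least twice. With 108 colours, the colouring i ↦ i on {1, ..., 108} uses each colour once, avoiding any monochromatic pair, so W(108, 2) > 108. For {1, ..., 109}, pigeonhole forces two integers of the same colour, which form a monochromatic 2-AP. Hence W(108, 2) = 109.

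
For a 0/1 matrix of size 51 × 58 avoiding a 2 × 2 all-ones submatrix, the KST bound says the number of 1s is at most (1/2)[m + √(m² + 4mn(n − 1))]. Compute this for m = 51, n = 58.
z(51, 58; 2, 2) ≤ (1/2)[51 + √(51² + 4·51·58·57)] = (1/2)[51 + √677025] = 436.9076

Kővári–Sós–Turán: let r_1, ..., r_51 be the row sums and z = Σ r_i the total number of 1s. Each pair of columns can share at most one row with both entries 1 (else a 2×2 all-ones block appears), so Σ_i C(r_i, 2) ≤ C(58, 2) = 1653. By convexity Σ_i C(r_i, 2) ≥ 51·C(z/51, 2) = z(z − 51)/(2·51), giving z² − 51z − 51·58·57 ≤ 0 and hence z ≤ (1/2)[51 + √(2601 + 4·168606)] = (1/2)[51 + √677025] ≈ (1/2)(51 + 822.8153) = 436.9076.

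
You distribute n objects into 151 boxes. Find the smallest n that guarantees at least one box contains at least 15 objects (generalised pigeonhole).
n = (15 − 1)·151 + 1 = 2115

By the generalised pigeonhole principle, to guarantee some box contains ≥ r objects we need more than (r − 1) · k objects total. Threshold: n = (r − 1) · k + 1. With r = 15 and k = 151: n = 14 · 151 + 1 = 2114 + 1 = 2115. For n = 2114 = 14 · 151, we can put exactly 14 objects in every box, avoiding 15 in any single one — so 2115 is tight.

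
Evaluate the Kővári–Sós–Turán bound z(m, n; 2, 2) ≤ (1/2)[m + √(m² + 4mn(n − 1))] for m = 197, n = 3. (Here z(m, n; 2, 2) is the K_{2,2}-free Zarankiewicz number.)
z(197, 3; 2, 2) ≤ (1/2)[197 + √(197² + 4·197·3·2)] = (1/2)[197 + √43537] = 202.8276

Kővári–Sós–Turán: let r_1, ..., r_197 be the row sums and z = Σ r_i the total number of 1s. Each pair of columns can share at most one row with both entries 1 (else a 2×2 all-ones block appears), so Σ_i C(r_i, 2) ≤ C(3, 2) = 3. By convexity Σ_i C(r_i, 2) ≥ 197·C(z/197, 2) = z(z − 197)/(2·197), giving z² − 197z − 197·3·2 ≤ 0 and hence z ≤ (1/2)[197 + √(38809 + 4·1182)] = (1/2)[197 + √43537] ≈ (1/2)(197 + 208.6552) = 202.8276.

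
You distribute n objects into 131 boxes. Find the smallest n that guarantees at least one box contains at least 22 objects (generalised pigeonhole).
n = (22 − 1)·131 + 1 = 2752

By the generalised pigeonhole principle, to guarantee some box contains ≥ r objects we need more than (r − 1) · k objects total. Threshold: n = (r − 1) · k + 1. With r = 22 and k = 131: n = 21 · 131 + 1 = 2751 + 1 = 2752. For n = 2751 = 21 · 131, we can put exactly 21 objects in every box, avoiding 22 in any single one — so 2752 is tight.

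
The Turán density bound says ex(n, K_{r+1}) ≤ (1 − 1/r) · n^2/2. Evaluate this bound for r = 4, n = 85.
Turán density bound = (3/4) · 85^2/2 = 21675/8 ≈ 2709.375

Turán's theorem: ex(n, K_{r+1}) is achieved by the complete r-partite Turán graph T(n, r) with parts as balanced as possible, and is at most (1 − 1/r) · n^2/2. For r = 4, n = 85: the density bound is (3/4) · 7225/2 = 21675/8 ≈ 2709.375. The integer-valued extremum is e(T(85, 4)) = 2709, which is strictly less than the density bound 21675/8 since 4 ∤ 85 (the parts of T(85, 4) cannot all be equal).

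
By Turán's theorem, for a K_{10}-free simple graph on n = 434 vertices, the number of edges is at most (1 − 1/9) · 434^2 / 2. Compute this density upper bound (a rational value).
Turán density bound = (8/9) · 434^2/2 = 753424/9 ≈ 83713.7778

Turán's theorem: ex(n, K_{r+1}) is achieved by the complete r-partite Turán graph T(n, r) with parts as balanced as possible, and is at most (1 − 1/r) · n^2/2. For r = 9, n = 434: the density bound is (8/9) · 188356/2 = 753424/9 ≈ 83713.7778. The integer-valued extremum is e(T(434, 9)) = 83713, which is strictly less than the density bound 753424/9 since 9 ∤ 434 (the parts of T(434, 9) cannot all be equal).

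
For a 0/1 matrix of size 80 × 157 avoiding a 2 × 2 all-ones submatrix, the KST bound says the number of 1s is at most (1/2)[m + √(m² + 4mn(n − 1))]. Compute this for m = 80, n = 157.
z(80, 157; 2, 2) ≤ (1/2)[80 + √(80² + 4·80·157·156)] = (1/2)[80 + √7843840] = 1440.3428

Kővári–Sós–Turán: let r_1, ..., r_80 be the row sums and z = Σ r_i the total number of 1s. Each pair of columns can share at most one row with both entries 1 (else a 2×2 all-ones block appears), so Σ_i C(r_i, 2) ≤ C(157, 2) = 12246. By convexity Σ_i C(r_i, 2) ≥ 80·C(z/80, 2) = z(z − 80)/(2·80), giving z² − 80z − 80·157·156 ≤ 0 and hence z ≤ (1/2)[80 + √(6400 + 4·1959360)] = (1/2)[80 + √7843840] ≈ (1/2)(80 + 2800.6856) = 1440.3428.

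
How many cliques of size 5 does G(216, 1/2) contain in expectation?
E[# K_5] = C(216, 5) · (1/2)^C(5, 2) = 3739729608 / 2^10 = 467466201/128 = 3652079.6953125

For each 5-subset S of vertices (there are C(216, 5) = 3739729608 such S), let X_S = 1 if S induces a K_5 (all C(5, 2) = 10 edges present). Then P(X_S = 1) = (1/2)^10 = 1/1024. By linearity of expectation, E[# K_5] = C(216, 5) · (1/2)^10 = 3739729608 / 1024 = 467466201/128 = 3652079.6953125.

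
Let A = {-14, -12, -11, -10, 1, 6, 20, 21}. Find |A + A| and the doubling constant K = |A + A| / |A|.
K = |A + A| / |A| = 31/8

Enumerate A + A = {a + b : a, b ∈ A}. With |A| = 8, there are |A|^2 = 64 ordered sum pairs; collecting distinct values, A + A = {-28, -26, -25, -24, -23, -22, -21, -20, -13, -11, -10, -9, -8, -6, -5, -4, 2, 6, 7, 8, 9, 10, 11, 12, 21, 22, 26, 27, 40, 41, 42}, so |A + A| = 31. Thus K = 31/8. For comparison, the minimum possible |A + A| over all 8-element sets is 2·8 − 1 = 15 (so min K = 15/8), attained only by arithmetic progressions.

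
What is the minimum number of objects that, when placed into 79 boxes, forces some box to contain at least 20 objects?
n = (20 − 1)·79 + 1 = 1502

By the generalised pigeonhole principle, to guarantee some box contains ≥ r objects we need more than (r − 1) · k objects total. Threshold: n = (r − 1) · k + 1. With r = 20 and k = 79: n = 19 · 79 + 1 = 1501 + 1 = 1502. For n = 1501 = 19 · 79, we can put exactly 19 objects in every box, avoiding 20 in any single one — so 1502 is tight.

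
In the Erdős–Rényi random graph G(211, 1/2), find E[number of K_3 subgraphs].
E[# K_3] = C(211, 3) · (1/2)^C(3, 2) = 1543465 / 2^3 = 192933.125

For each 3-subset S of vertices (there are C(211, 3) = 1543465 such S), let X_S = 1 if S induces a K_3 (all C(3, 2) = 3 edges present). Then P(X_S = 1) = (1/2)^3 = 1/8. By linearity of expectation, E[# K_3] = C(211, 3) · (1/2)^3 = 1543465 / 8 = 192933.125.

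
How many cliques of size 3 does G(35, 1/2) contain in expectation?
E[# K_3] = C(35, 3) · (1/2)^C(3, 2) = 6545 / 2^3 = 818.125

For each 3-subset S of vertices (there are C(35, 3) = 6545 such S), let X_S = 1 if S induces a K_3 (all C(3, 2) = 3 edges present). Then P(X_S = 1) = (1/2)^3 = 1/8. By linearity of expectation, E[# K_3] = C(35, 3) · (1/2)^3 = 6545 / 8 = 818.125.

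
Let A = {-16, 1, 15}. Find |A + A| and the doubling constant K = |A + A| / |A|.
K = |A + A| / |A| = 6/3 = 2

Enumerate A + A = {a + b : a, b ∈ A}. With |A| = 3, there are |A|^2 = 9 ordered sum pairs; collecting distinct values, A + A = {-32, -15, -1, 2, 16, 30}, so |A + A| = 6. Thus K = 6/3 = 2. For comparison, the minimum possible |A + A| over all 3-element sets is 2·3 − 1 = 5 (so min K = 5/3), attained only by arithmetic progressions.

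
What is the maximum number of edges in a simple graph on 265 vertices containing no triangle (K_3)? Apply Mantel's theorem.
ex(265, K_3) = ⌊265^2/4⌋ = 17556

Mantel (1907): a triangle-free graph on n vertices has at most ⌊n^2/4⌋ edges, with equality for the complete bipartite graph K_{⌊n/2⌋, ⌈n/2⌉}. For n = 265: ⌊265^2/4⌋ = ⌊70225/4⌋ = 17556. The extremal graph is K_{132, 133}, which has 132·133 = 17556 edges.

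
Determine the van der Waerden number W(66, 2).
W(66, 2) = 66 + 1 = 67

A 2-term AP is any pair of integers, so a monochromatic 2-AP exists iff some colour is used at least twice. With 66 colours, the colouring i ↦ i on {1, ..., 66} uses each colour once, avoiding any monochromatic pair, so W(66, 2) > 66. For {1, ..., 67}, pigeonhole forces two integers of the same colour, which form a monochromatic 2-AP. Hence W(66, 2) = 67.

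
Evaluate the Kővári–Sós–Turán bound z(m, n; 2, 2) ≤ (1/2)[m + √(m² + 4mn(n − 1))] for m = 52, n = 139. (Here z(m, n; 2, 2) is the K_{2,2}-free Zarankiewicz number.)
z(52, 139; 2, 2) ≤ (1/2)[52 + √(52² + 4·52·139·138)] = (1/2)[52 + √3992560] = 1025.0696

Kővári–Sós–Turán: let r_1, ..., r_52 be the row sums and z = Σ r_i the total number of 1s. Each pair of columns can share at most one row with both entries 1 (else a 2×2 all-ones block appears), so Σ_i C(r_i, 2) ≤ C(139, 2) = 9591. By convexity Σ_i C(r_i, 2) ≥ 52·C(z/52, 2) = z(z − 52)/(2·52), giving z² − 52z − 52·139·138 ≤ 0 and hence z ≤ (1/2)[52 + √(2704 + 4·997464)] = (1/2)[52 + √3992560] ≈ (1/2)(52 + 1998.1391) = 1025.0696.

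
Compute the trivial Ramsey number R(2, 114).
R(2, 114) = 114

R(2, k) = k for all k ≥ 2: in a 2-colouring of K_k, either some edge is red (a red K_2) or all edges are blue (a blue K_k). And K_{113} coloured all-blue has no blue K_114, so R(2, 114) > 113. Hence R(2, 114) = 114.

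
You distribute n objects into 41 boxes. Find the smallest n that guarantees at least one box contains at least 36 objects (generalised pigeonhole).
n = (36 − 1)·41 + 1 = 1436

By the generalised pigeonhole principle, to guarantee some box contains ≥ r objects we need more than (r − 1) · k objects total. Threshold: n = (r − 1) · k + 1. With r = 36 and k = 41: n = 35 · 41 + 1 = 1435 + 1 = 1436. For n = 1435 = 35 · 41, we can put exactly 35 objects in every box, avoiding 36 in any single one — so 1436 is tight.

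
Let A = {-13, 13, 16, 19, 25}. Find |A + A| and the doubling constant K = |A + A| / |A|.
K = |A + A| / |A| = 13/5

Enumerate A + A = {a + b : a, b ∈ A}. With |A| = 5, there are |A|^2 = 25 ordered sum pairs; collecting distinct values, A + A = {-26, 0, 3, 6, 12, 26, 29, 32, 35, 38, 41, 44, 50}, so |A + A| = 13. Thus K = 13/5. For comparison, the minimum possible |A + A| over all 5-element sets is 2·5 − 1 = 9 (so min K = 9/5), attained only by arithmetic progressions.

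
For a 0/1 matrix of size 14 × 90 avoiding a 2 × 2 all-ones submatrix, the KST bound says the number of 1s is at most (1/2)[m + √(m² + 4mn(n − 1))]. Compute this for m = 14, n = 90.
z(14, 90; 2, 2) ≤ (1/2)[14 + √(14² + 4·14·90·89)] = (1/2)[14 + √448756] = 341.9463

Kővári–Sós–Turán: let r_1, ..., r_14 be the row sums and z = Σ r_i the total number of 1s. Each pair of columns can share at most one row with both entries 1 (else a 2×2 all-ones block appears), so Σ_i C(r_i, 2) ≤ C(90, 2) = 4005. By convexity Σ_i C(r_i, 2) ≥ 14·C(z/14, 2) = z(z − 14)/(2·14), giving z² − 14z − 14·90·89 ≤ 0 and hence z ≤ (1/2)[14 + √(196 + 4·112140)] = (1/2)[14 + √448756] ≈ (1/2)(14 + 669.8925) = 341.9463.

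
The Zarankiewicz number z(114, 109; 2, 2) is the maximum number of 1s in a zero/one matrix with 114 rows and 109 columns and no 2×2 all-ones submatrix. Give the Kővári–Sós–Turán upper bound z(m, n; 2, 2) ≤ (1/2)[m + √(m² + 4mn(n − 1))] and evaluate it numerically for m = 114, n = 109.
z(114, 109; 2, 2) ≤ (1/2)[114 + √(114² + 4·114·109·108)] = (1/2)[114 + √5381028] = 1216.8521

Kővári–Sós–Turán: let r_1, ..., r_114 be the row sums and z = Σ r_i the total number of 1s. Each pair of columns can share at most one row with both entries 1 (else a 2×2 all-ones block appears), so Σ_i C(r_i, 2) ≤ C(109, 2) = 5886. By convexity Σ_i C(r_i, 2) ≥ 114·C(z/114, 2) = z(z − 114)/(2·114), giving z² − 114z − 114·109·108 ≤ 0 and hence z ≤ (1/2)[114 + √(12996 + 4·1342008)] = (1/2)[114 + √5381028] ≈ (1/2)(114 + 2319.7043) = 1216.8521.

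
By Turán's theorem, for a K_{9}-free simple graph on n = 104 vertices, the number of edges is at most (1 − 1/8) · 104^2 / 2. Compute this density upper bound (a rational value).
Turán density bound = (7/8) · 104^2/2 = 4732

Turán's theorem: ex(n, K_{r+1}) is achieved by the complete r-partite Turán graph T(n, r) with parts as balanced as possible, and is at most (1 − 1/r) · n^2/2. For r = 8, n = 104: the density bound is (7/8) · 10816/2 = 4732. Since 8 ∣ 104, the Turán graph T(104, 8) has parts of equal size 13, and its edge count e(T(104, 8)) = 4732 attains the density bound exactly.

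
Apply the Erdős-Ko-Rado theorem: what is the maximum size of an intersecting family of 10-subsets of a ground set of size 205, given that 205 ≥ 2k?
max |F| = C(204, 9) = 1409876783932540

The Erdős-Ko-Rado theorem states: for n ≥ 2k, an intersecting family of k-subsets of an n-element set has size at most C(n − 1, k − 1), with equality for 'star' families {A ⊆ [n] : |A| = k, i ∈ A} (fix an element i). For n = 205, k = 10: C(204, 9) = 1409876783932540.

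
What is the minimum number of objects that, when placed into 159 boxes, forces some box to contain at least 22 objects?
n = (22 − 1)·159 + 1 = 3340

By the generalised pigeonhole principle, to guarantee some box contains ≥ r objects we need more than (r − 1) · k objects total. Threshold: n = (r − 1) · k + 1. With r = 22 and k = 159: n = 21 · 159 + 1 = 3339 + 1 = 3340. For n = 3339 = 21 · 159, we can put exactly 21 objects in every box, avoiding 22 in any single one — so 3340 is tight.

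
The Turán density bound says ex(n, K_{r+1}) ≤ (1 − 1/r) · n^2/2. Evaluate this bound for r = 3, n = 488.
Turán density bound = (2/3) · 488^2/2 = 238144/3 ≈ 79381.3333

Turán's theorem: ex(n, K_{r+1}) is achieved by the complete r-partite Turán graph T(n, r) with parts as balanced as possible, and is at most (1 − 1/r) · n^2/2. For r = 3, n = 488: the density bound is (2/3) · 238144/2 = 238144/3 ≈ 79381.3333. The integer-valued extremum is e(T(488, 3)) = 79381, which is strictly less than the density bound 238144/3 since 3 ∤ 488 (the parts of T(488, 3) cannot all be equal).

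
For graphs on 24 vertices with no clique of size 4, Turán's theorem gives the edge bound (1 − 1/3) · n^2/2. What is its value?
Turán density bound = (2/3) · 24^2/2 = 192

Turán's theorem: ex(n, K_{r+1}) is achieved by the complete r-partite Turán graph T(n, r) with parts as balanced as possible, and is at most (1 − 1/r) · n^2/2. For r = 3, n = 24: the density bound is (2/3) · 576/2 = 192. Since 3 ∣ 24, the Turán graph T(24, 3) has parts of equal size 8, and its edge count e(T(24, 3)) = 192 attains the density bound exactly.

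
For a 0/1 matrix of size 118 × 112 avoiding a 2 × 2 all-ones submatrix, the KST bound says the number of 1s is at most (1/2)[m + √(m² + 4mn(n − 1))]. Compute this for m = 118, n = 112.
z(118, 112; 2, 2) ≤ (1/2)[118 + √(118² + 4·118·112·111)] = (1/2)[118 + √5881828] = 1271.624

Kővári–Sós–Turán: let r_1, ..., r_118 be the row sums and z = Σ r_i the total number of 1s. Each pair of columns can share at most one row with both entries 1 (else a 2×2 all-ones block appears), so Σ_i C(r_i, 2) ≤ C(112, 2) = 6216. By convexity Σ_i C(r_i, 2) ≥ 118·C(z/118, 2) = z(z − 118)/(2·118), giving z² − 118z − 118·112·111 ≤ 0 and hence z ≤ (1/2)[118 + √(13924 + 4·1466976)] = (1/2)[118 + √5881828] ≈ (1/2)(118 + 2425.248) = 1271.624.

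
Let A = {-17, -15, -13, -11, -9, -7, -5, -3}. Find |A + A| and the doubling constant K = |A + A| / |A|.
K = |A + A| / |A| = 15/8

Enumerate A + A = {a + b : a, b ∈ A}. With |A| = 8, there are |A|^2 = 64 ordered sum pairs; collecting distinct values, A + A = {-34, -32, -30, -28, -26, -24, -22, -20, -18, -16, -14, -12, -10, -8, -6}, so |A + A| = 15. Thus K = 15/8. Here |A + A| = 2|A| − 1 = 15, the minimum possible — so K = 15/8 is minimal, which holds iff A is an arithmetic progression.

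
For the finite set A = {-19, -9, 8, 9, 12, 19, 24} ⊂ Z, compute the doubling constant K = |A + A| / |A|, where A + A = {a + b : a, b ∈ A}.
K = |A + A| / |A| = 27/7

Enumerate A + A = {a + b : a, b ∈ A}. With |A| = 7, there are |A|^2 = 49 ordered sum pairs; collecting distinct values, A + A = {-38, -28, -18, -11, -10, -7, -1, 0, 3, 5, 10, 15, 16, 17, 18, 20, 21, 24, 27, 28, 31, 32, 33, 36, 38, 43, 48}, so |A + A| = 27. Thus K = 27/7. For comparison, the minimum possible |A + A| over all 7-element sets is 2·7 − 1 = 13 (so min K = 13/7), attained only by arithmetic progressions.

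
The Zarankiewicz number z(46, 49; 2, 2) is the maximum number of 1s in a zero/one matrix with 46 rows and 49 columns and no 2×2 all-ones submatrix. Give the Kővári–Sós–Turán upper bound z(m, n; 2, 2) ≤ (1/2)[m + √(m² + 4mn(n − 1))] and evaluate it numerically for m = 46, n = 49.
z(46, 49; 2, 2) ≤ (1/2)[46 + √(46² + 4·46·49·48)] = (1/2)[46 + √434884] = 352.7287

Kővári–Sós–Turán: let r_1, ..., r_46 be the row sums and z = Σ r_i the total number of 1s. Each pair of columns can share at most one row with both entries 1 (else a 2×2 all-ones block appears), so Σ_i C(r_i, 2) ≤ C(49, 2) = 1176. By convexity Σ_i C(r_i, 2) ≥ 46·C(z/46, 2) = z(z − 46)/(2·46), giving z² − 46z − 46·49·48 ≤ 0 and hence z ≤ (1/2)[46 + √(2116 + 4·108192)] = (1/2)[46 + √434884] ≈ (1/2)(46 + 659.4574) = 352.7287.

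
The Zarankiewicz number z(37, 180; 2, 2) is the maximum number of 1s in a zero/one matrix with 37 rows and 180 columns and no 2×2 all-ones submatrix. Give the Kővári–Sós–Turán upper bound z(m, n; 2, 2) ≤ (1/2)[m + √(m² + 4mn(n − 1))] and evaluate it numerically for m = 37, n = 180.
z(37, 180; 2, 2) ≤ (1/2)[37 + √(37² + 4·37·180·179)] = (1/2)[37 + √4769929] = 1110.5084

Kővári–Sós–Turán: let r_1, ..., r_37 be the row sums and z = Σ r_i the total number of 1s. Each pair of columns can share at most one row with both entries 1 (else a 2×2 all-ones block appears), so Σ_i C(r_i, 2) ≤ C(180, 2) = 16110. By convexity Σ_i C(r_i, 2) ≥ 37·C(z/37, 2) = z(z − 37)/(2·37), giving z² − 37z − 37·180·179 ≤ 0 and hence z ≤ (1/2)[37 + √(1369 + 4·1192140)] = (1/2)[37 + √4769929] ≈ (1/2)(37 + 2184.0167) = 1110.5084.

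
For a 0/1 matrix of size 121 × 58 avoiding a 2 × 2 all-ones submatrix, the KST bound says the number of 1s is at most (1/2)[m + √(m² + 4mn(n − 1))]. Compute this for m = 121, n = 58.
z(121, 58; 2, 2) ≤ (1/2)[121 + √(121² + 4·121·58·57)] = (1/2)[121 + √1614745] = 695.8631

Kővári–Sós–Turán: let r_1, ..., r_121 be the row sums and z = Σ r_i the total number of 1s. Each pair of columns can share at most one row with both entries 1 (else a 2×2 all-ones block appears), so Σ_i C(r_i, 2) ≤ C(58, 2) = 1653. By convexity Σ_i C(r_i, 2) ≥ 121·C(z/121, 2) = z(z − 121)/(2·121), giving z² − 121z − 121·58·57 ≤ 0 and hence z ≤ (1/2)[121 + √(14641 + 4·400026)] = (1/2)[121 + √1614745] ≈ (1/2)(121 + 1270.7262) = 695.8631.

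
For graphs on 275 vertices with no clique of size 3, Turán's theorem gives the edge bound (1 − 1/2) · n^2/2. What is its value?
Turán density bound = (1/2) · 275^2/2 = 75625/4 ≈ 18906.25

Turán's theorem: ex(n, K_{r+1}) is achieved by the complete r-partite Turán graph T(n, r) with parts as balanced as possible, and is at most (1 − 1/r) · n^2/2. For r = 2, n = 275: the density bound is (1/2) · 75625/2 = 75625/4 ≈ 18906.25. The integer-valued extremum is e(T(275, 2)) = 18906, which is strictly less than the density bound 75625/4 since 2 ∤ 275 (the parts of T(275, 2) cannot all be equal).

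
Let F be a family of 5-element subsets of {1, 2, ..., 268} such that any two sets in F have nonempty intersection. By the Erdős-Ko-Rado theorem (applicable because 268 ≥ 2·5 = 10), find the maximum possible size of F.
max |F| = C(267, 4) = 207029130

Erdős-Ko-Rado (1961): when n ≥ 2k, max |F| = C(n−1, k−1). The bound is attained by the star {A : i ∈ A} for any fixed i ∈ [n]. Here C(268−1, 5−1) = C(267, 4) = 207029130.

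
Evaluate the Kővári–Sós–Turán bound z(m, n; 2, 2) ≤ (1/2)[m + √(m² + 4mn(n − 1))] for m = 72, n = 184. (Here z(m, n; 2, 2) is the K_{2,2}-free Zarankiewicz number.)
z(72, 184; 2, 2) ≤ (1/2)[72 + √(72² + 4·72·184·183)] = (1/2)[72 + √9702720] = 1593.4595

Kővári–Sós–Turán: let r_1, ..., r_72 be the row sums and z = Σ r_i the total number of 1s. Each pair of columns can share at most one row with both entries 1 (else a 2×2 all-ones block appears), so Σ_i C(r_i, 2) ≤ C(184, 2) = 16836. By convexity Σ_i C(r_i, 2) ≥ 72·C(z/72, 2) = z(z − 72)/(2·72), giving z² − 72z − 72·184·183 ≤ 0 and hence z ≤ (1/2)[72 + √(5184 + 4·2424384)] = (1/2)[72 + √9702720] ≈ (1/2)(72 + 3114.9189) = 1593.4595.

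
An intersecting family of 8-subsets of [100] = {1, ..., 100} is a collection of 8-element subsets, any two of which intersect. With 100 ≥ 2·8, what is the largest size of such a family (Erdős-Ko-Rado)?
max |F| = C(99, 7) = 14887031544

The Erdős-Ko-Rado theorem states: for n ≥ 2k, an intersecting family of k-subsets of an n-element set has size at most C(n − 1, k − 1), with equality for 'star' families {A ⊆ [n] : |A| = k, i ∈ A} (fix an element i). For n = 100, k = 8: C(99, 7) = 14887031544.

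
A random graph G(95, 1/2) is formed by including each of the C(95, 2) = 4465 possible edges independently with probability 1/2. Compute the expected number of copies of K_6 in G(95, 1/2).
E[# K_6] = C(95, 6) · (1/2)^C(6, 2) = 869107785 / 2^15 ≈ 26523.064728

For each 6-subset S of vertices (there are C(95, 6) = 869107785 such S), let X_S = 1 if S induces a K_6 (all C(6, 2) = 15 edges present). Then P(X_S = 1) = (1/2)^15 = 1/32768. By linearity of expectation, E[# K_6] = C(95, 6) · (1/2)^15 = 869107785 / 32768 ≈ 26523.064728.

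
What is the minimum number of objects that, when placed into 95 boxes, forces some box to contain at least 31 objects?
n = (31 − 1)·95 + 1 = 2851

By the generalised pigeonhole principle, to guarantee some box contains ≥ r objects we need more than (r − 1) · k objects total. Threshold: n = (r − 1) · k + 1. With r = 31 and k = 95: n = 30 · 95 + 1 = 2850 + 1 = 2851. For n = 2850 = 30 · 95, we can put exactly 30 objects in every box, avoiding 31 in any single one — so 2851 is tight.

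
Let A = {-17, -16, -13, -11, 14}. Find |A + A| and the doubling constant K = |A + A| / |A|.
K = |A + A| / |A| = 15/5 = 3

Enumerate A + A = {a + b : a, b ∈ A}. With |A| = 5, there are |A|^2 = 25 ordered sum pairs; collecting distinct values, A + A = {-34, -33, -32, -30, -29, -28, -27, -26, -24, -22, -3, -2, 1, 3, 28}, so |A + A| = 15. Thus K = 15/5 = 3. For comparison, the minimum possible |A + A| over all 5-element sets is 2·5 − 1 = 9 (so min K = 9/5), attained only by arithmetic progressions.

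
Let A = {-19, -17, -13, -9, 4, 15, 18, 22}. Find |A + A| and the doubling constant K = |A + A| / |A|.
K = |A + A| / |A| = 33/8

Enumerate A + A = {a + b : a, b ∈ A}. With |A| = 8, there are |A|^2 = 64 ordered sum pairs; collecting distinct values, A + A = {-38, -36, -34, -32, -30, -28, -26, -22, -18, -15, -13, -9, -5, -4, -2, -1, 1, 2, 3, 5, 6, 8, 9, 13, 19, 22, 26, 30, 33, 36, 37, 40, 44}, so |A + A| = 33. Thus K = 33/8. For comparison, the minimum possible |A + A| over all 8-element sets is 2·8 − 1 = 15 (so min K = 15/8), attained only by arithmetic progressions.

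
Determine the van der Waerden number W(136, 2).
W(136, 2) = 136 + 1 = 137

A 2-term AP is any pair of integers, so a monochromatic 2-AP exists iff some colour is used at least twice. With 136 colours, the colouring i ↦ i on {1, ..., 136} uses each colour once, avoiding any monochromatic pair, so W(136, 2) > 136. For {1, ..., 137}, pigeonhole forces two integers of the same colour, which form a monochromatic 2-AP. Hence W(136, 2) = 137.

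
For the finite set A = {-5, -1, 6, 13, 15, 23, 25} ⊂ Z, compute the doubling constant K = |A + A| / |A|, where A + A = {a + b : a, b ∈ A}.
K = |A + A| / |A| = 26/7

Enumerate A + A = {a + b : a, b ∈ A}. With |A| = 7, there are |A|^2 = 49 ordered sum pairs; collecting distinct values, A + A = {-10, -6, -2, 1, 5, 8, 10, 12, 14, 18, 19, 20, 21, 22, 24, 26, 28, 29, 30, 31, 36, 38, 40, 46, 48, 50}, so |A + A| = 26. Thus K = 26/7. For comparison, the minimum possible |A + A| over all 7-element sets is 2·7 − 1 = 13 (so min K = 13/7), attained only by arithmetic progressions.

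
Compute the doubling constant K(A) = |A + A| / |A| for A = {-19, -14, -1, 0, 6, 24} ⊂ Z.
K = |A + A| / |A| = 20/6 = 10/3

Enumerate A + A = {a + b : a, b ∈ A}. With |A| = 6, there are |A|^2 = 36 ordered sum pairs; collecting distinct values, A + A = {-38, -33, -28, -20, -19, -15, -14, -13, -8, -2, -1, 0, 5, 6, 10, 12, 23, 24, 30, 48}, so |A + A| = 20. Thus K = 20/6 = 10/3. For comparison, the minimum possible |A + A| over all 6-element sets is 2·6 − 1 = 11 (so min K = 11/6), attained only by arithmetic progressions.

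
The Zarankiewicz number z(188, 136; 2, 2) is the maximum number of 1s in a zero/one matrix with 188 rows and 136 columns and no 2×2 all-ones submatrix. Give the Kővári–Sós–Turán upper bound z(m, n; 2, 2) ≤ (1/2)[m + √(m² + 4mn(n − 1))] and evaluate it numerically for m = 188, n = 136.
z(188, 136; 2, 2) ≤ (1/2)[188 + √(188² + 4·188·136·135)] = (1/2)[188 + √13842064] = 1954.2462

Kővári–Sós–Turán: let r_1, ..., r_188 be the row sums and z = Σ r_i the total number of 1s. Each pair of columns can share at most one row with both entries 1 (else a 2×2 all-ones block appears), so Σ_i C(r_i, 2) ≤ C(136, 2) = 9180. By convexity Σ_i C(r_i, 2) ≥ 188·C(z/188, 2) = z(z − 188)/(2·188), giving z² − 188z − 188·136·135 ≤ 0 and hence z ≤ (1/2)[188 + √(35344 + 4·3451680)] = (1/2)[188 + √13842064] ≈ (1/2)(188 + 3720.4924) = 1954.2462.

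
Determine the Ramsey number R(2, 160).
R(2, 160) = 160

R(2, k) = k for all k ≥ 2: in a 2-colouring of K_k, either some edge is red (a red K_2) or all edges are blue (a blue K_k). And K_{159} coloured all-blue has no blue K_160, so R(2, 160) > 159. Hence R(2, 160) = 160.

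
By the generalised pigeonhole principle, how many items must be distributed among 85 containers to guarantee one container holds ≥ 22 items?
n = (22 − 1)·85 + 1 = 1786

By the generalised pigeonhole principle, to guarantee some box contains ≥ r objects we need more than (r − 1) · k objects total. Threshold: n = (r − 1) · k + 1. With r = 22 and k = 85: n = 21 · 85 + 1 = 1785 + 1 = 1786. For n = 1785 = 21 · 85, we can put exactly 21 objects in every box, avoiding 22 in any single one — so 1786 is tight.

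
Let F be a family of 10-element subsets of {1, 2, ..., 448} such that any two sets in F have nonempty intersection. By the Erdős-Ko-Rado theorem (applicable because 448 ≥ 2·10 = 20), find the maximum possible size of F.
max |F| = C(447, 9) = 1810523273387323495

The Erdős-Ko-Rado theorem states: for n ≥ 2k, an intersecting family of k-subsets of an n-element set has size at most C(n − 1, k − 1), with equality for 'star' families {A ⊆ [n] : |A| = k, i ∈ A} (fix an element i). For n = 448, k = 10: C(447, 9) = 1810523273387323495.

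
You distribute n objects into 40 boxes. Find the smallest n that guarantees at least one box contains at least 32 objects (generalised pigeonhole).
n = (32 − 1)·40 + 1 = 1241

By the generalised pigeonhole principle, to guarantee some box contains ≥ r objects we need more than (r − 1) · k objects total. Threshold: n = (r − 1) · k + 1. With r = 32 and k = 40: n = 31 · 40 + 1 = 1240 + 1 = 1241. For n = 1240 = 31 · 40, we can put exactly 31 objects in every box, avoiding 32 in any single one — so 1241 is tight.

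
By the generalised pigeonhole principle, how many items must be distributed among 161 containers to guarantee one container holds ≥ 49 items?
n = (49 − 1)·161 + 1 = 7729

By the generalised pigeonhole principle, to guarantee some box contains ≥ r objects we need more than (r − 1) · k objects total. Threshold: n = (r − 1) · k + 1. With r = 49 and k = 161: n = 48 · 161 + 1 = 7728 + 1 = 7729. For n = 7728 = 48 · 161, we can put exactly 48 objects in every box, avoiding 49 in any single one — so 7729 is tight.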